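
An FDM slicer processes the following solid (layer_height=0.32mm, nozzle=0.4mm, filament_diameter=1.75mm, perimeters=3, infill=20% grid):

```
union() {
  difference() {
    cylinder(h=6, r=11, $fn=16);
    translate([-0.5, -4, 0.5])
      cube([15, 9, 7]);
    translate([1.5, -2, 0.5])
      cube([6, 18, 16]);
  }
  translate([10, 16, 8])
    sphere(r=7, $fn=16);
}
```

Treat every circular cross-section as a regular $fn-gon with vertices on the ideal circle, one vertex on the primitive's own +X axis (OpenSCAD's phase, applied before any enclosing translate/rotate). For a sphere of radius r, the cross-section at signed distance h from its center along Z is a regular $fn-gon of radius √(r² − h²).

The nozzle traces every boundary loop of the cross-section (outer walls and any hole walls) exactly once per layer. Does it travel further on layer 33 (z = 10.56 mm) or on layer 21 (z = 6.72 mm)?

layer 21 (z = 6.72 mm)

Layer 33 (z = 10.56): the cylinder is absent (z outside [0, 6]); the cube at (-0.5, -4) does not reach this height (z outside [0.5, 7.5]); the 6×18 cube at (1.5, -2) contributes its full rectangle (perimeter 48.00 mm); Subtracting the remaining from the first: the first operand is absent here, so nothing remains; the sphere at (10, 16): section is a regular 16-gon, circumradius = √(r²−h²) = √(7²−2.56²) = 6.515 (perimeter = 2·16·6.515·sin(180°/16) = 40.67 mm); Combining (union): only the r=7 sphere at (10, 16) is present, so the union is just that shape — boundary = 40.67 mm. So its perimeter = 40.67 mm. Layer 21 (z = 6.72): the cylinder does not reach this height (z outside [0, 6]); the cube at (-0.5, -4) (footprint 15×9) is included at this height (perimeter 48.00 mm); the cube at (1.5, -2) is present — its section is the full 6×18 rectangle (perimeter 48.00 mm); Subtracting the remaining from the first: the first operand is absent here, so nothing remains; the r=7 sphere at (10, 16) contributes a regular 16-gon of circumradius √(7²−1.28²) = 6.882 (perimeter = 2·16·6.882·sin(180°/16) = 42.96 mm); Merging all regions: only the r=7 sphere at (10, 16) is present, so the union is just that shape — boundary = 42.96 mm. So its perimeter = 42.96 mm. Layer 21 is larger (42.96 vs 40.67 mm).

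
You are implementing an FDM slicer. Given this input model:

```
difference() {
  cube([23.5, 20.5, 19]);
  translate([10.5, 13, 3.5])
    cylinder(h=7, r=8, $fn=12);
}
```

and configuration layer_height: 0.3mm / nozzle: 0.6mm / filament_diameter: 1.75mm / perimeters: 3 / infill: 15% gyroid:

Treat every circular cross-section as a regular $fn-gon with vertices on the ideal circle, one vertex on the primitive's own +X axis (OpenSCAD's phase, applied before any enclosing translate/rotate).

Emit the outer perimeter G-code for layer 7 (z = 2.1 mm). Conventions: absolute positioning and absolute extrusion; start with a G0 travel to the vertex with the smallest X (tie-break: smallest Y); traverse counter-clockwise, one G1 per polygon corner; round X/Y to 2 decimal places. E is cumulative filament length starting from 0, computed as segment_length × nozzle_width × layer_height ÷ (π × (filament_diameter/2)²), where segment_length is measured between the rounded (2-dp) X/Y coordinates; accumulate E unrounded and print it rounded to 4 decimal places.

G0 X0.00 Y0.00 Z2.10
G1 X23.50 Y0.00 E1.7586
G1 X23.50 Y20.50 E3.2928
G1 X0.00 Y20.50 E5.0514
G1 X0.00 Y0.00 E6.5855

At z = 2.1 mm: the 23.5×20.5 cube contributes its full rectangle; the cylinder at (10.5, 13) does not reach this height (z outside [3.5, 10.5]); Taking the first minus the rest: none of the subtracted shapes is present at this height, so the 23.5×20.5 cube is unchanged — 1 connected region. The outline is a single polygon with 4 vertices. Extrusion per mm of travel: 0.6 × 0.3 / (π × 0.875²) = 0.074835. Accumulating E over each segment gives final E = 6.5855.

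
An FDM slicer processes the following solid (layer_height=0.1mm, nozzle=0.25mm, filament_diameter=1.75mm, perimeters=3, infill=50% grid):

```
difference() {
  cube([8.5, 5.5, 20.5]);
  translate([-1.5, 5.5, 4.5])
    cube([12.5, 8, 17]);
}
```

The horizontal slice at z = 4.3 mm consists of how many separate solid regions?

At z = 4.3 mm: the cube is present — its section is the full 8.5×5.5 rectangle; the cube at (-1.5, 5.5) is absent (z outside [4.5, 21.5]); Subtracting the remaining from the first: none of the subtracted shapes is present at this height, so the 8.5×5.5 cube is unchanged — 1 connected region. The result has 1 disconnected region.

1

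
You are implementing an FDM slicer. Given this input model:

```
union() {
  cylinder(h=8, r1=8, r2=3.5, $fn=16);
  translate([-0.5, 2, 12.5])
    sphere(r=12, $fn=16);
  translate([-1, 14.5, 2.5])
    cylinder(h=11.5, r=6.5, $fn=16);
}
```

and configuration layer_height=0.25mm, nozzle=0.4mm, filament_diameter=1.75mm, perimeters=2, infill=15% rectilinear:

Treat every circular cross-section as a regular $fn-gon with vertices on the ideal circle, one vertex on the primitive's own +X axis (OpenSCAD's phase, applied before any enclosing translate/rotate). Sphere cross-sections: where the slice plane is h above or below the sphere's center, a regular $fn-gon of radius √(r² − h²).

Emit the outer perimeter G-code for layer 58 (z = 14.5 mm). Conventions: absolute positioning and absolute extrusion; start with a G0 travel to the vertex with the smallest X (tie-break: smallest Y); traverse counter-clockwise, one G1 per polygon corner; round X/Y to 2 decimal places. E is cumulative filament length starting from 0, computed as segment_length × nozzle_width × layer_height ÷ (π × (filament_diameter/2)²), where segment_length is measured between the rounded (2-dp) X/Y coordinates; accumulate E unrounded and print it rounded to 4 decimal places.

At z = 14.5 mm: the cone does not reach this height (z outside [0, 8]); the r=12 sphere at (-0.5, 2) slices to a regular 16-gon of circumradius 11.832 (√(r²−h²) with h=2 from center); the cylinder at (-1, 14.5) does not reach this height (z outside [2.5, 14]); Taking the union: only the r=12 sphere at (-0.5, 2) is present, so the union is just that shape — 1 connected region. The outline is a single polygon with 16 vertices. Extrusion per mm of travel: 0.4 × 0.25 / (π × 0.875²) = 0.041575. Accumulating E over each segment gives final E = 3.0711.

G0 X-12.33 Y2.00 Z14.50
G1 X-11.43 Y-2.53 E0.1920
G1 X-8.87 Y-6.37 E0.3839
G1 X-5.03 Y-8.93 E0.5758
G1 X-0.50 Y-9.83 E0.7678
G1 X4.03 Y-8.93 E0.9598
G1 X7.87 Y-6.37 E1.1517
G1 X10.43 Y-2.53 E1.3435
G1 X11.33 Y2.00 E1.5356
G1 X10.43 Y6.53 E1.7276
G1 X7.87 Y10.37 E1.9195
G1 X4.03 Y12.93 E2.1113
G1 X-0.50 Y13.83 E2.3033
G1 X-5.03 Y12.93 E2.4954
G1 X-8.87 Y10.37 E2.6872
G1 X-11.43 Y6.53 E2.8791
G1 X-12.33 Y2.00 E3.0711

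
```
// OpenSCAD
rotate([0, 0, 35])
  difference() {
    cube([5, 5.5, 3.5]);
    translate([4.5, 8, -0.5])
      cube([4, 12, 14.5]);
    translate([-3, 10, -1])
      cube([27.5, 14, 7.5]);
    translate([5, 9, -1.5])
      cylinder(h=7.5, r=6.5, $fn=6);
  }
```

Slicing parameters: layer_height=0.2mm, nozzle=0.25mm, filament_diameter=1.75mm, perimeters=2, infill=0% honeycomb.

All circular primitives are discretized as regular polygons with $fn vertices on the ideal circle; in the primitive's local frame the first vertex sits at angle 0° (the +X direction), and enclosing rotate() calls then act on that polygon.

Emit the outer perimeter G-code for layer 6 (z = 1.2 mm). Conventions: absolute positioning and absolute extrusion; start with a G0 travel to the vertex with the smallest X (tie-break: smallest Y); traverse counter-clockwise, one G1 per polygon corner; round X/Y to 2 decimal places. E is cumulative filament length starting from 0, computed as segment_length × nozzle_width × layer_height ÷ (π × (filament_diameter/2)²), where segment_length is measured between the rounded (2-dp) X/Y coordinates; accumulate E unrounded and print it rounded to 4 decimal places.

At z = 1.2 mm: the 5×5.5 cube contributes its full rectangle; the cube at (4.5, 8) is present — its section is the full 4×12 rectangle; the cube at (-3, 10) is present — its section is the full 27.5×14 rectangle; the r=6.5 cylinder at (5, 9) contributes a regular 6-gon of circumradius 6.5; After the difference (first − rest): starting from the 5×5.5 cube, the 4×12 cube at (4.5, 8) misses the remaining region (no effect); the 27.5×14 cube at (-3, 10) misses the remaining region (no effect); the r=6.5 cylinder at (5, 9) partially overlaps it — only the 8.23 mm² overlap (of its 109.77 mm²) is removed, clipping the outline — 1 connected region; (whole slice rotated 35° about Z — lengths, areas and connectivity unchanged). The outline is a single polygon with 6 vertices. Extrusion per mm of travel: 0.25 × 0.2 / (π × 0.875²) = 0.020788. Accumulating E over each segment gives final E = 0.4179.

G0 X-3.15 Y4.51 Z1.20
G1 X0.00 Y0.00 E0.1144
G1 X4.10 Y2.87 E0.2184
G1 X2.16 Y5.63 E0.2885
G1 X-0.50 Y3.76 E0.3561
G1 X-2.73 Y4.80 E0.4073
G1 X-3.15 Y4.51 E0.4179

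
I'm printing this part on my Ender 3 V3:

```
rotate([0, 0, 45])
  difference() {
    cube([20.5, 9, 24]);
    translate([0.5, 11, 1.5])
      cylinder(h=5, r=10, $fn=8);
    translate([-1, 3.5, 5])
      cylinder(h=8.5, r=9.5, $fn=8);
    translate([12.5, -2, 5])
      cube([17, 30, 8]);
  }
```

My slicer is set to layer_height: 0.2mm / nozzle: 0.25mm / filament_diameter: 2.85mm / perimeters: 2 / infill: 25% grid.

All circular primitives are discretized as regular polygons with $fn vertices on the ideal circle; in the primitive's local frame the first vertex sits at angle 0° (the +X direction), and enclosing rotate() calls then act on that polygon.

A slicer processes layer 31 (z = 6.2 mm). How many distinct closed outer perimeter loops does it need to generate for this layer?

1

At z = 6.2 mm: the cube is present — its section is the full 20.5×9 rectangle; the cylinder at (0.5, 11): section is a regular 8-gon, circumradius r=10; the cylinder at (-1, 3.5): section is a regular 8-gon, circumradius r=9.5; the cube at (12.5, -2) (footprint 17×30) is included at this height; Subtracting the remaining from the first: starting from the 20.5×9 cube, the r=10 cylinder at (0.5, 11) partially overlaps it — only the 55.49 mm² overlap (of its 282.84 mm²) is removed, clipping the outline; the r=9.5 cylinder at (-1, 3.5) partially overlaps it — only the 19.39 mm² overlap (of its 255.27 mm²) is removed, clipping the outline; the 17×30 cube at (12.5, -2) partially overlaps it — only the 72.00 mm² overlap (of its 510.00 mm²) is removed, clipping the outline — 1 connected region; (whole slice rotated 45° about Z — lengths, areas and connectivity unchanged). The result has 1 disconnected region.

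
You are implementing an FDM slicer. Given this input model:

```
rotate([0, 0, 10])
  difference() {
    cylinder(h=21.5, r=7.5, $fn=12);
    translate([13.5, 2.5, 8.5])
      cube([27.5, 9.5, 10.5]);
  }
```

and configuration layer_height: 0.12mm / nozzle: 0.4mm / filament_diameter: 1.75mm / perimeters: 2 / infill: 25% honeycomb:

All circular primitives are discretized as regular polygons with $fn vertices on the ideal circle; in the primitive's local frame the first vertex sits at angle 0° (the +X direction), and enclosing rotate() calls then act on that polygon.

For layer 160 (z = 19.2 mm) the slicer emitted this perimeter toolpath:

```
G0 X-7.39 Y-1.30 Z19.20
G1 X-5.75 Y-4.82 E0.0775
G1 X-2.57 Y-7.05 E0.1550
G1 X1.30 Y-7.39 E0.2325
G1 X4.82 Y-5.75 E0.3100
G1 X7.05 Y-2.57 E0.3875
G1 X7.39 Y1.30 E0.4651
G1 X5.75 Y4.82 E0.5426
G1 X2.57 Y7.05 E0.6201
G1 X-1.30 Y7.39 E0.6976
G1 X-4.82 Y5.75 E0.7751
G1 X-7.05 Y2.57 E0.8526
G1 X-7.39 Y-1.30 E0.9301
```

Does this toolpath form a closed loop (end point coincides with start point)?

Start point (G0): (-7.39, -1.30). End point (last G1): the path returns to the start — closed.

yes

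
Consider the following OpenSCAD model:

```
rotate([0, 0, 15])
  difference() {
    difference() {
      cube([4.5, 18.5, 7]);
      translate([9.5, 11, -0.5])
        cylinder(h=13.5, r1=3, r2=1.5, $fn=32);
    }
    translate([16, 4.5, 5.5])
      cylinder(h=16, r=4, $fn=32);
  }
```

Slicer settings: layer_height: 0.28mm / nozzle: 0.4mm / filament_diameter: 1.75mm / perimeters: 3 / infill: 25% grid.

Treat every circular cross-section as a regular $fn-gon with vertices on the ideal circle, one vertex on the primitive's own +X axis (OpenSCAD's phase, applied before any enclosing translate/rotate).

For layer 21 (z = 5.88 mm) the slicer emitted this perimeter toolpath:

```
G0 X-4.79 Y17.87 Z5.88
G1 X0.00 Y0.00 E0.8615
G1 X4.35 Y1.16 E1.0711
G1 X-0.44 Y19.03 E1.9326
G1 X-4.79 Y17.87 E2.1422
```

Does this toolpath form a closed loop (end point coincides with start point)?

Start point (G0): (-4.79, 17.87). End point (last G1): the path returns to the start — closed.

yes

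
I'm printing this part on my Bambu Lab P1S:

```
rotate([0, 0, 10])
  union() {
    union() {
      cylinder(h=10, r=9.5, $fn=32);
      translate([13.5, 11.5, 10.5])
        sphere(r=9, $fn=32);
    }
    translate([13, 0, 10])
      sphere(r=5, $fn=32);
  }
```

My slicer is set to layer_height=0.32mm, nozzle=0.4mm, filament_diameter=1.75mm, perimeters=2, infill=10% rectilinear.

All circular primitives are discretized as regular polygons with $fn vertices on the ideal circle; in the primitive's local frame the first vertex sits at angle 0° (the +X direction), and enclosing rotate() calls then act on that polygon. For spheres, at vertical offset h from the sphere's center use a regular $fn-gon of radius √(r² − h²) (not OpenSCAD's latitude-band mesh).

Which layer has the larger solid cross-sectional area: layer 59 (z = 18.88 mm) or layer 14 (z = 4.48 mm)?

layer 14 (z = 4.48 mm)

Layer 59 (z = 18.88): the cylinder does not reach this height (z outside [0, 10]); the r=9 sphere at (13.5, 11.5) slices to a regular 32-gon of circumradius 3.283 (√(r²−h²) with h=8.38 from center) (area = (32/2)·3.283²·sin(360°/32) = 33.64 mm²); Merging all regions: only the r=9 sphere at (13.5, 11.5) is present, so the union is just that shape — area = 33.64 mm²; the sphere at (13, 0) is not intersected at this z (|z−center|=8.880 > r=5); Merging all regions: only the result so far is present, so the union is just that shape — area = 33.64 mm²; (whole slice rotated 10° about Z — lengths, areas and connectivity unchanged). So its area = 33.64 mm². Layer 14 (z = 4.48): the r=9.5 cylinder gives a regular 32-gon of circumradius 9.5 (constant along its height) (area = (32/2)·9.500²·sin(360°/32) = 281.71 mm²); the r=9 sphere at (13.5, 11.5) contributes a regular 32-gon of circumradius √(9²−6.02²) = 6.690 (area = (32/2)·6.690²·sin(360°/32) = 139.71 mm²); Taking the union: the 2 present regions are separate (no shared area or edge), so areas and boundary lengths simply add and each stays a separate island — area = 421.43 mm²; the sphere at (13, 0) is absent (|z−center|=5.520 > r=5); Merging all regions: only that combined region is present, so the union is just that shape — area = 421.43 mm²; (rotated 10° about Z; rotation is an isometry so areas/perimeters/island counts are preserved). So its area = 421.43 mm². Layer 14 is larger (421.43 vs 33.64 mm²).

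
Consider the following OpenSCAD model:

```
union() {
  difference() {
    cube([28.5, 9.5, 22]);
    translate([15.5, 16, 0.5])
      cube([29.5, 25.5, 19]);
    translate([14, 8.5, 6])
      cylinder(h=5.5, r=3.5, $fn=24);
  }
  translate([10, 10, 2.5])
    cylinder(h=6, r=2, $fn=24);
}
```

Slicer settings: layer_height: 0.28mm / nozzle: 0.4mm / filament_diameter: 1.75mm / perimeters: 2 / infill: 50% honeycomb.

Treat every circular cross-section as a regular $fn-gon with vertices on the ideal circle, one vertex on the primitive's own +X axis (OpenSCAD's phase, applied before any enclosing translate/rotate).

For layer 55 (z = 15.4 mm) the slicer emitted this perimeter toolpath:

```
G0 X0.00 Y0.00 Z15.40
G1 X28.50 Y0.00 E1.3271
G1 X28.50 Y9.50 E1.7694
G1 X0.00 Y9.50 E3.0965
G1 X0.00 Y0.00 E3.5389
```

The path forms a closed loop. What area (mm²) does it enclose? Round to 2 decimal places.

270.75 mm²

Apply the shoelace formula to the sequence of (X, Y) vertices; enclosed area = 270.75 mm².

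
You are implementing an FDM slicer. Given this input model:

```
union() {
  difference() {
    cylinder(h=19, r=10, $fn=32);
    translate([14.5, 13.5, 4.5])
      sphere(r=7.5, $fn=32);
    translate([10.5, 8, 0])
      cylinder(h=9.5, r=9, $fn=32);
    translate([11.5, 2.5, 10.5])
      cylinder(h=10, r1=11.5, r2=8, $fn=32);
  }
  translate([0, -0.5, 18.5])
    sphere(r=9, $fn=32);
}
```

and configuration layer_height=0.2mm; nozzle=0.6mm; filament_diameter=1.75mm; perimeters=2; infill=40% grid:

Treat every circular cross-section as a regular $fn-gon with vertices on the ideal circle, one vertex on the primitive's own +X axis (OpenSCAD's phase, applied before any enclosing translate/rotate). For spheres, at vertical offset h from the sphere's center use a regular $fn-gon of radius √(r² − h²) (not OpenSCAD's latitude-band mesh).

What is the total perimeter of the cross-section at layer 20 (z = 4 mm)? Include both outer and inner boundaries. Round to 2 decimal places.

63.17 mm

At z = 4 mm: the r=10 cylinder gives a regular 32-gon of circumradius 10 (constant along its height) (perimeter = 2·32·10.000·sin(180°/32) = 62.73 mm); the sphere at (14.5, 13.5): section is a regular 32-gon, circumradius = √(r²−h²) = √(7.5²−0.5²) = 7.483 (perimeter = 2·32·7.483·sin(180°/32) = 46.94 mm); the cylinder at (10.5, 8): section is a regular 32-gon, circumradius r=9 (perimeter = 2·32·9.000·sin(180°/32) = 56.46 mm); the cone at (11.5, 2.5) is not intersected at this z (z outside [10.5, 20.5]); Subtracting the remaining from the first: starting from the r=10 cylinder, the r=7.5 sphere at (14.5, 13.5) misses the remaining region (no effect); the r=9 cylinder at (10.5, 8) partially overlaps it — only the 53.66 mm² overlap (of its 252.84 mm²) is removed, clipping the outline — boundary = 63.17 mm; the sphere at (0, -0.5) is absent (|z−center|=14.500 > r=9); Taking the union: only that combined region is present, so the union is just that shape — boundary = 63.17 mm. Overall, the cross-section is a single solid region. Total boundary length (outer) = 63.17 mm.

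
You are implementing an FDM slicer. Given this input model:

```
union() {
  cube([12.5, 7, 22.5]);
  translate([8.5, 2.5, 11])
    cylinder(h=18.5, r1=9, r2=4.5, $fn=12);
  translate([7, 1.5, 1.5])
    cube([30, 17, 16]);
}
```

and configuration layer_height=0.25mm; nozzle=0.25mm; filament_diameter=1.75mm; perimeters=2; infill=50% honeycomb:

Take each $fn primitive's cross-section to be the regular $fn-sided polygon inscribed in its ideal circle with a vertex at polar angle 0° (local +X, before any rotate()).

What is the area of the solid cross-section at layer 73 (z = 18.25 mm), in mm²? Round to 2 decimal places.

At z = 18.25 mm: the 12.5×7 cube contributes its full rectangle (area 87.50 mm²); the cone at (8.5, 2.5) (r1=9→r2=4.5) has section circumradius 7.236 here — a regular 12-gon (area = (12/2)·7.236²·sin(360°/12) = 157.10 mm²); the cube at (7, 1.5) is absent (z outside [1.5, 17.5]); Combining (union): the regions partially overlap — summed areas 244.60 mm² minus the doubly-counted overlap 74.82 mm² gives 169.78 mm² — area = 169.78 mm². Overall, the cross-section is a single solid region. Net area = 169.78 mm².

169.78 mm²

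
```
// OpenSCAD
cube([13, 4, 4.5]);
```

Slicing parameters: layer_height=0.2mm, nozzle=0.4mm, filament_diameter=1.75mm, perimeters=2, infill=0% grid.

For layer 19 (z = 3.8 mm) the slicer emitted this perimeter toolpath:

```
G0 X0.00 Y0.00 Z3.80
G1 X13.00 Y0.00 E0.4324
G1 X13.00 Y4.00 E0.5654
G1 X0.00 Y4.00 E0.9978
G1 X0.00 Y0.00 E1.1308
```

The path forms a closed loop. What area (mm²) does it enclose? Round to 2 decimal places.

52.00 mm²

Apply the shoelace formula to the sequence of (X, Y) vertices; enclosed area = 52.00 mm².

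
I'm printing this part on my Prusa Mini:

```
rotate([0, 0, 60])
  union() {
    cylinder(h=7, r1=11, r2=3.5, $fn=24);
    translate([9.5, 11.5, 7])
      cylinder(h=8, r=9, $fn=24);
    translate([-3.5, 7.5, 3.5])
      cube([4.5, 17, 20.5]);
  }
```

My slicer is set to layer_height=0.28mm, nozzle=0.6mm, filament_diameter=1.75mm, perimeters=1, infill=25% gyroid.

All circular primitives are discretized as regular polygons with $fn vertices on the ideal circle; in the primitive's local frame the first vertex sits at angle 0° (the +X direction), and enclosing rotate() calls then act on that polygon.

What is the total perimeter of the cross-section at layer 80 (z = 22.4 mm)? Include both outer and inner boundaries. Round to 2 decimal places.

43.00 mm

At z = 22.4 mm: the cone is not intersected at this z (z outside [0, 7]); the cylinder at (9.5, 11.5) is absent (z outside [7, 15]); the 4.5×17 cube at (-3.5, 7.5) contributes its full rectangle (perimeter 43.00 mm); Combining (union): only the 4.5×17 cube at (-3.5, 7.5) is present, so the union is just that shape — boundary = 43.00 mm; (whole slice rotated 60° about Z — lengths, areas and connectivity unchanged). Overall, the cross-section is a single solid region. Total boundary length (outer) = 43.00 mm.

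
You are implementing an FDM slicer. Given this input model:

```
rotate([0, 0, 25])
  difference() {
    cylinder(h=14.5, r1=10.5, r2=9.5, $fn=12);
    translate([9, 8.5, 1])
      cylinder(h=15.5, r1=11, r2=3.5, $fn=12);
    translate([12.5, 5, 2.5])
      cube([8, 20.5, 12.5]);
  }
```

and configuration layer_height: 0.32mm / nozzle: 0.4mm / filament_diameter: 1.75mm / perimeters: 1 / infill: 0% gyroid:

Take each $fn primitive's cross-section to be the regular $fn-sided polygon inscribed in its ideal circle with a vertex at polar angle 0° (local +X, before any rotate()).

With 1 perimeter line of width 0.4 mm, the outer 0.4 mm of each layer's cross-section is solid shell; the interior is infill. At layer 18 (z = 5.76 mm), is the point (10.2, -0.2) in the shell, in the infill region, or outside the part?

outside

At z = 5.76 mm: the cone: at t=0.397 of its height the radius interpolates to r₁+(r₂−r₁)t = 10.103, giving a regular 12-gon of that circumradius; the cone at (9, 8.5): at t=0.307 of its height the radius interpolates to r₁+(r₂−r₁)t = 8.697, giving a regular 12-gon of that circumradius; the 8×20.5 cube at (12.5, 5) contributes its full rectangle; Taking the first minus the rest: starting from the cone, the cone at (9, 8.5) partially overlaps it — only the 56.07 mm² overlap (of its 226.90 mm²) is removed, clipping the outline; the 8×20.5 cube at (12.5, 5) misses the remaining region (no effect) — 1 connected region; (rotated 25° about Z; rotation is an isometry so areas/perimeters/island counts are preserved). Overall, the cross-section is a single solid region. Undo the 25° rotation: the query point maps to (9.160, -4.492) in the un-rotated model frame. The nearest boundary edge runs (10.10, 0.00)→(8.75, -5.05); distance from the point to it = 0.25 mm. The point is not inside any of the regions above, so it lies outside the cross-section (0.25 mm from the nearest boundary).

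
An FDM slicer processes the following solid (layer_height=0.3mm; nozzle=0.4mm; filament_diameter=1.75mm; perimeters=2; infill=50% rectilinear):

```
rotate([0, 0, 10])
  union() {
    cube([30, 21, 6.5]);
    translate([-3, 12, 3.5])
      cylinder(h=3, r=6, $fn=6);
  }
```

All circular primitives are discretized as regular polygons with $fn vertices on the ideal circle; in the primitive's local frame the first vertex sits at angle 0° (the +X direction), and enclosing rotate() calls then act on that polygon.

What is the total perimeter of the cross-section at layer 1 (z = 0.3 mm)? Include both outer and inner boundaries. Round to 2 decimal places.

102.00 mm

At z = 0.3 mm: the cube (footprint 30×21) is included at this height (perimeter 102.00 mm); the cylinder at (-3, 12) is not intersected at this z (z outside [3.5, 6.5]); Combining (union): only the 30×21 cube is present, so the union is just that shape — boundary = 102.00 mm; (rotated 10° about Z; rotation is an isometry so areas/perimeters/island counts are preserved). Overall, the cross-section is a single solid region. Total boundary length (outer) = 102.00 mm.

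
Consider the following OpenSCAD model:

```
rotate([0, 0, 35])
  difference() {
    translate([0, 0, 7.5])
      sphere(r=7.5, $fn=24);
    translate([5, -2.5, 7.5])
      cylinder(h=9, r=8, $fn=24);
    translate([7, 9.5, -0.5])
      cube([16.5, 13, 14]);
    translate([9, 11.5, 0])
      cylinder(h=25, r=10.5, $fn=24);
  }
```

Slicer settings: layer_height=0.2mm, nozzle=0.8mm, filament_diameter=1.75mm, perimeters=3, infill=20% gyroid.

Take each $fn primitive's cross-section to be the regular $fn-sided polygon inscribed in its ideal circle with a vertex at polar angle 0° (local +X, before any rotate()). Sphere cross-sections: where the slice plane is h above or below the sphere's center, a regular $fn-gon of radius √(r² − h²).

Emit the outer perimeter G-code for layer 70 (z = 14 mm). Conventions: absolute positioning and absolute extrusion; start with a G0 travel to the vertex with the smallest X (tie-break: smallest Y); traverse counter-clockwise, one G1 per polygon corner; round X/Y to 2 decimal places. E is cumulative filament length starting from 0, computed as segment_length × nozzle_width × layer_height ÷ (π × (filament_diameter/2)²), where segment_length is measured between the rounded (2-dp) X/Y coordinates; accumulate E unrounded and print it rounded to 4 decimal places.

At z = 14 mm: the r=7.5 sphere slices to a regular 24-gon of circumradius 3.742 (√(r²−h²) with h=6.5 from center); the r=8 cylinder at (5, -2.5) gives a regular 24-gon of circumradius 8 (constant along its height); the cube at (7, 9.5) is absent (z outside [-0.5, 13.5]); the cylinder at (9, 11.5): section is a regular 24-gon, circumradius r=10.5; Subtracting the remaining from the first: starting from the r=7.5 sphere, the r=8 cylinder at (5, -2.5) partially overlaps it — only the 36.76 mm² overlap (of its 198.77 mm²) is removed, clipping the outline; the r=10.5 cylinder at (9, 11.5) misses the remaining region (no effect) — 1 connected region; (whole slice rotated 35° about Z — lengths, areas and connectivity unchanged). The outline is a single polygon with 14 vertices. Extrusion per mm of travel: 0.8 × 0.2 / (π × 0.875²) = 0.066520. Accumulating E over each segment gives final E = 1.0176.

G0 X-3.73 Y-0.33 Z14.00
G1 X-3.52 Y-1.28 E0.0647
G1 X-3.06 Y-2.15 E0.1302
G1 X-2.41 Y-2.87 E0.1947
G1 X-1.58 Y-3.39 E0.2599
G1 X-1.15 Y-3.53 E0.2899
G1 X-1.99 Y-1.92 E0.4107
G1 X-2.44 Y0.12 E0.5497
G1 X-2.35 Y2.21 E0.6889
G1 X-2.07 Y3.11 E0.7516
G1 X-2.15 Y3.06 E0.7578
G1 X-2.87 Y2.41 E0.8224
G1 X-3.39 Y1.58 E0.8875
G1 X-3.68 Y0.65 E0.9523
G1 X-3.73 Y-0.33 E1.0176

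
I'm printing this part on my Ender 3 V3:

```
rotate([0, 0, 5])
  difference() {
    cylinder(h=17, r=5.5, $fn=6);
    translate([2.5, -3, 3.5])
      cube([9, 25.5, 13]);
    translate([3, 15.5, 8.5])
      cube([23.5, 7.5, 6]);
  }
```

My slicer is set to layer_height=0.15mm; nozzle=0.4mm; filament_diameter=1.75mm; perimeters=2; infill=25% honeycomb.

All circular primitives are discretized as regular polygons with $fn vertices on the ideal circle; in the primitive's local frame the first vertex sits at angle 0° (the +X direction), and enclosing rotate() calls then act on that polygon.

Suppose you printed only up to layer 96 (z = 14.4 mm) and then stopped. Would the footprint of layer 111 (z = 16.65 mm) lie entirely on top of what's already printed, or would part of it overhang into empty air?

Compare the two slices. At z = 14.4: the r=5.5 cylinder gives a regular 6-gon of circumradius 5.5 (constant along its height) (area = (6/2)·5.500²·sin(360°/6) = 78.59 mm²); the cube at (2.5, -3) is present — its section is the full 9×25.5 rectangle (area 229.50 mm²); the 23.5×7.5 cube at (3, 15.5) contributes its full rectangle (area 176.25 mm²); After the difference (first − rest): starting from the r=5.5 cylinder (78.59 mm²), the 9×25.5 cube at (2.5, -3) partially overlaps it — only the 14.14 mm² overlap (of its 229.50 mm²) is removed, clipping the outline; the 23.5×7.5 cube at (3, 15.5) misses the remaining region (no effect) — area = 64.45 mm²; (whole slice rotated 5° about Z — lengths, areas and connectivity unchanged). At z = 16.65: the cylinder: section is a regular 6-gon, circumradius r=5.5 (area = (6/2)·5.500²·sin(360°/6) = 78.59 mm²); the cube at (2.5, -3) is not intersected at this z (z outside [3.5, 16.5]); the cube at (3, 15.5) does not reach this height (z outside [8.5, 14.5]); Subtracting the remaining from the first: none of the subtracted shapes is present at this height, so the r=5.5 cylinder is unchanged — area = 78.59 mm²; (rotated 5° about Z; rotation is an isometry so areas/perimeters/island counts are preserved). Checking containment: at z = 16.65 the cross-section extends beyond the z = 14.4 cross-section by about 14.14 mm².

part overhangs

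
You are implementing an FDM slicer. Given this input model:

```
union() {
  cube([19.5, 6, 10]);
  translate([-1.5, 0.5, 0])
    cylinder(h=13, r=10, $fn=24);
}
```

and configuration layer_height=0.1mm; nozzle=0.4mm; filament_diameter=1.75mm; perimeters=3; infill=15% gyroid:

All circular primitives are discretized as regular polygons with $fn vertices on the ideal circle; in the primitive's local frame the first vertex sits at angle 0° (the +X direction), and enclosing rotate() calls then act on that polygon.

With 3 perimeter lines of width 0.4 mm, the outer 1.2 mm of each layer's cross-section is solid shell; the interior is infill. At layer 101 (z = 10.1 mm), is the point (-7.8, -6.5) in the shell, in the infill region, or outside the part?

At z = 10.1 mm: the cube is not intersected at this z (z outside [0, 10]); the r=10 cylinder at (-1.5, 0.5) contributes a regular 24-gon of circumradius 10; Combining (union): only the r=10 cylinder at (-1.5, 0.5) is present, so the union is just that shape — 1 connected region. Overall, the cross-section is a single solid region. The nearest boundary edge runs (-8.57, -6.57)→(-6.50, -8.16); distance from the point to it = 0.53 mm. The point is inside the cross-section, 0.53 mm from the nearest boundary — within the 1.2 mm shell band (3 × 0.4).

shell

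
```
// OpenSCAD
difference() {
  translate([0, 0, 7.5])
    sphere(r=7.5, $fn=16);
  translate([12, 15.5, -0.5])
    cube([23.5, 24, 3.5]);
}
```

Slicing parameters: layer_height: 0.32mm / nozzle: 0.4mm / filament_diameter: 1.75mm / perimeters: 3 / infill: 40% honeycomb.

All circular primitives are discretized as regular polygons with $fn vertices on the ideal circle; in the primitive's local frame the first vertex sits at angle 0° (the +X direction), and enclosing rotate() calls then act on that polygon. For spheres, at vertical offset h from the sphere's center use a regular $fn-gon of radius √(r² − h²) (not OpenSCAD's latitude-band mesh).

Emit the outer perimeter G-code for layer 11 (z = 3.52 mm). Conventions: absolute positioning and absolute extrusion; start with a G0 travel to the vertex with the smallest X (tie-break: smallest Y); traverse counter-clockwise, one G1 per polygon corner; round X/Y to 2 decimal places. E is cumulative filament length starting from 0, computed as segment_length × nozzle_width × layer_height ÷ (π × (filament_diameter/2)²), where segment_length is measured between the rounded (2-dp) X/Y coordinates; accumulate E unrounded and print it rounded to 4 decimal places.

At z = 3.52 mm: the r=7.5 sphere slices to a regular 16-gon of circumradius 6.357 (√(r²−h²) with h=3.98 from center); the cube at (12, 15.5) is absent (z outside [-0.5, 3]); After the difference (first − rest): none of the subtracted shapes is present at this height, so the r=7.5 sphere is unchanged — 1 connected region. The outline is a single polygon with 16 vertices. Extrusion per mm of travel: 0.4 × 0.32 / (π × 0.875²) = 0.053216. Accumulating E over each segment gives final E = 2.1109.

G0 X-6.36 Y0.00 Z3.52
G1 X-5.87 Y-2.43 E0.1319
G1 X-4.49 Y-4.49 E0.2639
G1 X-2.43 Y-5.87 E0.3958
G1 X0.00 Y-6.36 E0.5277
G1 X2.43 Y-5.87 E0.6597
G1 X4.49 Y-4.49 E0.7916
G1 X5.87 Y-2.43 E0.9236
G1 X6.36 Y0.00 E1.0555
G1 X5.87 Y2.43 E1.1874
G1 X4.49 Y4.49 E1.3193
G1 X2.43 Y5.87 E1.4513
G1 X0.00 Y6.36 E1.5832
G1 X-2.43 Y5.87 E1.7151
G1 X-4.49 Y4.49 E1.8471
G1 X-5.87 Y2.43 E1.9790
G1 X-6.36 Y0.00 E2.1109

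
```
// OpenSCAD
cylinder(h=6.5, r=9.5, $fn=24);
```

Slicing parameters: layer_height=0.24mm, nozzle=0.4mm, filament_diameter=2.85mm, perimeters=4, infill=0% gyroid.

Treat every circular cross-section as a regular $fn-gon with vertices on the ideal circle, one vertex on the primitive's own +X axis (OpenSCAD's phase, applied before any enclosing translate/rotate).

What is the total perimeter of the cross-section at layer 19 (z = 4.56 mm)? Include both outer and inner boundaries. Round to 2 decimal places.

59.52 mm

At z = 4.56 mm: the cylinder: section is a regular 24-gon, circumradius r=9.5 (perimeter = 2·24·9.500·sin(180°/24) = 59.52 mm). Overall, the cross-section is a single solid region. Total boundary length (outer) = 59.52 mm.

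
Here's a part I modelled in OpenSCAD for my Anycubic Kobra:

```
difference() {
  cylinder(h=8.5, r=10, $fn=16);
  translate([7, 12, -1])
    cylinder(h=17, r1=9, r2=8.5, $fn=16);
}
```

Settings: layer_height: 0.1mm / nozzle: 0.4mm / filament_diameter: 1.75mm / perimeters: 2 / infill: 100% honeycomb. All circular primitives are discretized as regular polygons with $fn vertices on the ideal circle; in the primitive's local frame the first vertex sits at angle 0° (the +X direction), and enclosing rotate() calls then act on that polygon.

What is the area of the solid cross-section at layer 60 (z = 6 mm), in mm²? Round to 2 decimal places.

At z = 6 mm: the r=10 cylinder contributes a regular 16-gon of circumradius 10 (area = (16/2)·10.000²·sin(360°/16) = 306.15 mm²); the cone at (7, 12) contributes a regular 16-gon of circumradius 8.794 (interpolated between r1=9 and r2=8.5 at t=0.412) (area = (16/2)·8.794²·sin(360°/16) = 236.76 mm²); Taking the first minus the rest: starting from the r=10 cylinder (306.15 mm²), the cone at (7, 12) partially overlaps it — only the 39.22 mm² overlap (of its 236.76 mm²) is removed, clipping the outline — area = 266.93 mm². Overall, the cross-section is a single solid region. Net area = 266.93 mm².

266.93 mm²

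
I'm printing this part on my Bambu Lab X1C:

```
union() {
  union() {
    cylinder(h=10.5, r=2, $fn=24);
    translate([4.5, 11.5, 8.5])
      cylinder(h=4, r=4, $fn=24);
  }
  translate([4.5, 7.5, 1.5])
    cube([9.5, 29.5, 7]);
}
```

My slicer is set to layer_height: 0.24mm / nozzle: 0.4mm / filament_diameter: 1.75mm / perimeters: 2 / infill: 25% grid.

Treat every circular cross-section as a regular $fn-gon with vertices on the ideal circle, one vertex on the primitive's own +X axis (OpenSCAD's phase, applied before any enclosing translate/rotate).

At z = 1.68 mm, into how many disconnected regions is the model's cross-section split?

2

At z = 1.68 mm: the r=2 cylinder contributes a regular 24-gon of circumradius 2; the cylinder at (4.5, 11.5) is absent (z outside [8.5, 12.5]); Combining (union): only the r=2 cylinder is present, so the union is just that shape — 1 connected region; the cube at (4.5, 7.5) (footprint 9.5×29.5) is included at this height; Taking the union: the 2 present regions are separate (no shared area or edge), so areas and boundary lengths simply add and each stays a separate island — 2 connected regions. The result has 2 disconnected regions.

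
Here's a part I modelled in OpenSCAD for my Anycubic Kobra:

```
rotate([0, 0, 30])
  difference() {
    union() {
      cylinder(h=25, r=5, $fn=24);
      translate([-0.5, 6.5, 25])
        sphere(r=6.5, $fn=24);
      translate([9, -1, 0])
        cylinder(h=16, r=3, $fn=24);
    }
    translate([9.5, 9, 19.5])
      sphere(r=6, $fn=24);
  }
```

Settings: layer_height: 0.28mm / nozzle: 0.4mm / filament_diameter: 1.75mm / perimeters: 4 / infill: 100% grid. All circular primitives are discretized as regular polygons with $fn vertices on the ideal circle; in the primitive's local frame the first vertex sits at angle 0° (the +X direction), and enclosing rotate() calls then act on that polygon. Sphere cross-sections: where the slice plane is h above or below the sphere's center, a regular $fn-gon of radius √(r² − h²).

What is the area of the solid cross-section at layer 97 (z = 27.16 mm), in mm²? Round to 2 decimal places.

116.73 mm²

At z = 27.16 mm: the cylinder is not intersected at this z (z outside [0, 25]); the sphere at (-0.5, 6.5): section is a regular 24-gon, circumradius = √(r²−h²) = √(6.5²−2.16²) = 6.131 (area = (24/2)·6.131²·sin(360°/24) = 116.73 mm²); the cylinder at (9, -1) is absent (z outside [0, 16]); Merging all regions: only the r=6.5 sphere at (-0.5, 6.5) is present, so the union is just that shape — area = 116.73 mm²; the sphere at (9.5, 9) does not reach this height (|z−center|=7.660 > r=6); After the difference (first − rest): none of the subtracted shapes is present at this height, so that combined region is unchanged — area = 116.73 mm²; (rotated 30° about Z; rotation is an isometry so areas/perimeters/island counts are preserved). Overall, the cross-section is a single solid region. Net area = 116.73 mm².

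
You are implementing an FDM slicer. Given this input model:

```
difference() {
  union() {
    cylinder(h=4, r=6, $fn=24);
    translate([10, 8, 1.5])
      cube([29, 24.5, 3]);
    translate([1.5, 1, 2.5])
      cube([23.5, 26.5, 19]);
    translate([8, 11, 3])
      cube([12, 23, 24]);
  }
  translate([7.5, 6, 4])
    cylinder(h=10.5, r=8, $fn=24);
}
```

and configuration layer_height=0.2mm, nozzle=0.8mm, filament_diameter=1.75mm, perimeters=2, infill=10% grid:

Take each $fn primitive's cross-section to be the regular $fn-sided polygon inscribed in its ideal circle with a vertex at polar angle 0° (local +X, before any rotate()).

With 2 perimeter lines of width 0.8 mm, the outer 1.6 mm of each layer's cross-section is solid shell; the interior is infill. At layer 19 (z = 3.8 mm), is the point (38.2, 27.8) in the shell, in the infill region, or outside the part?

At z = 3.8 mm: the r=6 cylinder gives a regular 24-gon of circumradius 6 (constant along its height); the cube at (10, 8) is present — its section is the full 29×24.5 rectangle; the cube at (1.5, 1) (footprint 23.5×26.5) is included at this height; the cube at (8, 11) is present — its section is the full 12×23 rectangle; Combining (union): the regions partially overlap (shared area 555.17 mm²), so overlapping operands fuse into one piece — 1 connected region; the cylinder at (7.5, 6) is absent (z outside [4, 14.5]); Subtracting the remaining from the first: none of the subtracted shapes is present at this height, so that combined region is unchanged — 1 connected region. Overall, the cross-section is a single solid region. The nearest boundary edge runs (39.00, 32.50)→(39.00, 8.00); distance from the point to it = 0.80 mm. The point is inside the cross-section, 0.80 mm from the nearest boundary — within the 1.6 mm shell band (2 × 0.8).

shell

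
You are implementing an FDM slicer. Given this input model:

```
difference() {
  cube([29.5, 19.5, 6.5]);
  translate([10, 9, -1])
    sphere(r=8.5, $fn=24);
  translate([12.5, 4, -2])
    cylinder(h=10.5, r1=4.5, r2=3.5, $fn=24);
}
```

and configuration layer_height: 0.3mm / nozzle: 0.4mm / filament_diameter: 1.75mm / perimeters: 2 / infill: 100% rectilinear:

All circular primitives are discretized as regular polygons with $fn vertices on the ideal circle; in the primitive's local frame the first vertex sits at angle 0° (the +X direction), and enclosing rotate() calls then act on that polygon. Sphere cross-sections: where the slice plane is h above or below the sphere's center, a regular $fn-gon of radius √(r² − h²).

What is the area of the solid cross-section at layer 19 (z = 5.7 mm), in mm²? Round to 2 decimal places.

462.15 mm²

At z = 5.7 mm: the cube is present — its section is the full 29.5×19.5 rectangle (area 575.25 mm²); the r=8.5 sphere at (10, 9) slices to a regular 24-gon of circumradius 5.231 (√(r²−h²) with h=6.7 from center) (area = (24/2)·5.231²·sin(360°/24) = 84.98 mm²); the cone at (12.5, 4): at t=0.733 of its height the radius interpolates to r₁+(r₂−r₁)t = 3.767, giving a regular 24-gon of that circumradius (area = (24/2)·3.767²·sin(360°/24) = 44.06 mm²); Taking the first minus the rest: starting from the 29.5×19.5 cube (575.25 mm²), the r=8.5 sphere at (10, 9) lies wholly inside it (removes its full 84.98 mm² and its 32.77 mm outline becomes a hole wall); the cone at (12.5, 4) partially overlaps it — only the 28.12 mm² overlap (of its 44.06 mm²) is removed, clipping the outline — area = 462.15 mm². Overall, the cross-section is one region with 1 hole. Net area = 462.15 mm².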